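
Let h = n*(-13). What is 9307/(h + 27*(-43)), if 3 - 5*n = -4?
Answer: -46535/5896 ≈ -7.8926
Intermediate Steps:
n = 7/5 (n = ⅗ - ⅕*(-4) = ⅗ + ⅘ = 7/5 ≈ 1.4000)
h = -91/5 (h = (7/5)*(-13) = -91/5 ≈ -18.200)
9307/(h + 27*(-43)) = 9307/(-91/5 + 27*(-43)) = 9307/(-91/5 - 1161) = 9307/(-5896/5) = 9307*(-5/5896) = -46535/5896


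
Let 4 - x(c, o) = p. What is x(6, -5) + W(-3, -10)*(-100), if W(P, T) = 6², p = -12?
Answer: -3584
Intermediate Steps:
x(c, o) = 16 (x(c, o) = 4 - 1*(-12) = 4 + 12 = 16)
W(P, T) = 36
x(6, -5) + W(-3, -10)*(-100) = 16 + 36*(-100) = 16 - 3600 = -3584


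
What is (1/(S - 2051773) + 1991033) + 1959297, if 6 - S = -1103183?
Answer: 3747219832719/948584 ≈ 3.9503e+6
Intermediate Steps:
S = 1103189 (S = 6 - 1*(-1103183) = 6 + 1103183 = 1103189)
(1/(S - 2051773) + 1991033) + 1959297 = (1/(1103189 - 2051773) + 1991033) + 1959297 = (1/(-948584) + 1991033) + 1959297 = (-1/948584 + 1991033) + 1959297 = 1888662047271/948584 + 1959297 = 3747219832719/948584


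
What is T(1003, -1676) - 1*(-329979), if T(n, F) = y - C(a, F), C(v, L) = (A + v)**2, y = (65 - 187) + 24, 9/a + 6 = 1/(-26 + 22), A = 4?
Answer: 206171529/625 ≈ 3.2987e+5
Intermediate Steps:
a = -36/25 (a = 9/(-6 + 1/(-26 + 22)) = 9/(-6 + 1/(-4)) = 9/(-6 - 1/4) = 9/(-25/4) = 9*(-4/25) = -36/25 ≈ -1.4400)
y = -98 (y = -122 + 24 = -98)
C(v, L) = (4 + v)**2
T(n, F) = -65346/625 (T(n, F) = -98 - (4 - 36/25)**2 = -98 - (64/25)**2 = -98 - 1*4096/625 = -98 - 4096/625 = -65346/625)
T(1003, -1676) - 1*(-329979) = -65346/625 - 1*(-329979) = -65346/625 + 329979 = 206171529/625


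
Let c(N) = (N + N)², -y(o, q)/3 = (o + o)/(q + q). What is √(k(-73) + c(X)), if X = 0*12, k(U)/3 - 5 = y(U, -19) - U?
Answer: 3*√7999/19 ≈ 14.122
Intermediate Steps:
y(o, q) = -3*o/q (y(o, q) = -3*(o + o)/(q + q) = -3*2*o/(2*q) = -3*2*o*1/(2*q) = -3*o/q)
k(U) = 15 - 48*U/19 (k(U) = 15 + 3*(-3*U/(-19) - U) = 15 + 3*(-3*U*(-1/19) - U) = 15 + 3*(3*U/19 - U) = 15 + 3*(-16*U/19) = 15 - 48*U/19)
X = 0
c(N) = 4*N² (c(N) = (2*N)² = 4*N²)
√(k(-73) + c(X)) = √((15 - 48/19*(-73)) + 4*0²) = √((15 + 3504/19) + 4*0) = √(3789/19 + 0) = √(3789/19) = 3*√7999/19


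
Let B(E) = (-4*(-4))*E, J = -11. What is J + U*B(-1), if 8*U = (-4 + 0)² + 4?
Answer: -51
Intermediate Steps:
U = 5/2 (U = ((-4 + 0)² + 4)/8 = ((-4)² + 4)/8 = (16 + 4)/8 = (⅛)*20 = 5/2 ≈ 2.5000)
B(E) = 16*E
J + U*B(-1) = -11 + 5*(16*(-1))/2 = -11 + (5/2)*(-16) = -11 - 40 = -51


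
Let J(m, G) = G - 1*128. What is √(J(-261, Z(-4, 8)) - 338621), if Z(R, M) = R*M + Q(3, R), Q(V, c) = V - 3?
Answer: I*√338781 ≈ 582.05*I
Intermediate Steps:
Q(V, c) = -3 + V
Z(R, M) = M*R (Z(R, M) = R*M + (-3 + 3) = M*R + 0 = M*R)
J(m, G) = -128 + G (J(m, G) = G - 128 = -128 + G)
√(J(-261, Z(-4, 8)) - 338621) = √((-128 + 8*(-4)) - 338621) = √((-128 - 32) - 338621) = √(-160 - 338621) = √(-338781) = I*√338781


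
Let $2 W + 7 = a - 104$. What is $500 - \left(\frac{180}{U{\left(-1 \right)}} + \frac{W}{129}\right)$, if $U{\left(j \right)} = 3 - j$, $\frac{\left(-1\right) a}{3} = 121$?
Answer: $\frac{19644}{43} \approx 456.84$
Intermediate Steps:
$a = -363$ ($a = \left(-3\right) 121 = -363$)
$W = -237$ ($W = - \frac{7}{2} + \frac{-363 - 104}{2} = - \frac{7}{2} + \frac{1}{2} \left(-467\right) = - \frac{7}{2} - \frac{467}{2} = -237$)
$500 - \left(\frac{180}{U{\left(-1 \right)}} + \frac{W}{129}\right) = 500 - \left(\frac{180}{3 - -1} - \frac{237}{129}\right) = 500 - \left(\frac{180}{3 + 1} - \frac{79}{43}\right) = 500 - \left(\frac{180}{4} - \frac{79}{43}\right) = 500 - \left(180 \cdot \frac{1}{4} - \frac{79}{43}\right) = 500 - \left(45 - \frac{79}{43}\right) = 500 - \frac{1856}{43} = \frac{19644}{43}$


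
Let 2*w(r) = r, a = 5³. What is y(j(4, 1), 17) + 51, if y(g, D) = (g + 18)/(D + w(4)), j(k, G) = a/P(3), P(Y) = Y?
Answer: 3086/57 ≈ 54.140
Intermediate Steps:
a = 125
w(r) = r/2
j(k, G) = 125/3
y(g, D) = (18 + g)/(2 + D) (y(g, D) = (g + 18)/(D + (½)*4) = (18 + g)/(D + 2) = (18 + g)/(2 + D))
y(j(4, 1), 17) + 51 = (18 + 125/3)/(2 + 17) + 51 = (179/3)/19 + 51 = (1/19)*(179/3) + 51 = 179/57 + 51 = 3086/57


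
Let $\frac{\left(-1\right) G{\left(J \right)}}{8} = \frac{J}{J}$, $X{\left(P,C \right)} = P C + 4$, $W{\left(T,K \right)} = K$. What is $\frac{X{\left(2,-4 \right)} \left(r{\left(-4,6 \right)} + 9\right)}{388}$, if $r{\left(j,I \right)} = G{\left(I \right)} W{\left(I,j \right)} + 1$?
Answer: $- \frac{42}{97} \approx -0.43299$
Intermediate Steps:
$X{\left(P,C \right)} = 4 + C P$ ($X{\left(P,C \right)} = C P + 4 = 4 + C P$)
$G{\left(J \right)} = -8$ ($G{\left(J \right)} = - 8 \frac{J}{J} = \left(-8\right) 1 = -8$)
$r{\left(j,I \right)} = 1 - 8 j$ ($r{\left(j,I \right)} = - 8 j + 1 = 1 - 8 j$)
$\frac{X{\left(2,-4 \right)} \left(r{\left(-4,6 \right)} + 9\right)}{388} = \frac{\left(4 - 8\right) \left(\left(1 - -32\right) + 9\right)}{388} = \left(4 - 8\right) \left(\left(1 + 32\right) + 9\right) \frac{1}{388} = - 4 \left(33 + 9\right) \frac{1}{388} = \left(-4\right) 42 \cdot \frac{1}{388} = \left(-168\right) \frac{1}{388} = - \frac{42}{97}$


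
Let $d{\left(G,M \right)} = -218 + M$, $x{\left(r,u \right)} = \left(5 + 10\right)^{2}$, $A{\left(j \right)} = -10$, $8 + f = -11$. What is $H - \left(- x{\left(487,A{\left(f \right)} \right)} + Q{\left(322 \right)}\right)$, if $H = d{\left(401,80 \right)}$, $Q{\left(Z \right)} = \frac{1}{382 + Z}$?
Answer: $\frac{61247}{704} \approx 86.999$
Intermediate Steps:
$f = -19$ ($f = -8 - 11 = -19$)
$x{\left(r,u \right)} = 225$ ($x{\left(r,u \right)} = 15^{2} = 225$)
$H = -138$ ($H = -218 + 80 = -138$)
$H - \left(- x{\left(487,A{\left(f \right)} \right)} + Q{\left(322 \right)}\right) = -138 + \left(225 - \frac{1}{382 + 322}\right) = -138 + \left(225 - \frac{1}{704}\right) = -138 + \frac{158399}{704} = \frac{61247}{704}$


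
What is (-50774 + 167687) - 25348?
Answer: 91565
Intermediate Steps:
(-50774 + 167687) - 25348 = 116913 - 25348 = 91565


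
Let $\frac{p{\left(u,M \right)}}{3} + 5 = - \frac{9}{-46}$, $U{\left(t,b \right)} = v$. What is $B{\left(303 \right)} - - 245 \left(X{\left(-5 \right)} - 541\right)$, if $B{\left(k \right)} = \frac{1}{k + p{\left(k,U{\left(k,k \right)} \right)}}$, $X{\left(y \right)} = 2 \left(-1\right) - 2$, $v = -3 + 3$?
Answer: $- \frac{1772544329}{13275} \approx -1.3353 \cdot 10^{5}$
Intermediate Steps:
$v = 0$
$U{\left(t,b \right)} = 0$
$p{\left(u,M \right)} = - \frac{663}{46}$ ($p{\left(u,M \right)} = -15 + 3 \left(- \frac{9}{-46}\right) = -15 + 3 \left(\left(-9\right) \left(- \frac{1}{46}\right)\right) = -15 + 3 \cdot \frac{9}{46} = -15 + \frac{27}{46} = - \frac{663}{46}$)
$X{\left(y \right)} = -4$ ($X{\left(y \right)} = -2 - 2 = -4$)
$B{\left(k \right)} = \frac{1}{- \frac{663}{46} + k}$ ($B{\left(k \right)} = \frac{1}{k - \frac{663}{46}} = \frac{1}{- \frac{663}{46} + k}$)
$B{\left(303 \right)} - - 245 \left(X{\left(-5 \right)} - 541\right) = \frac{46}{-663 + 46 \cdot 303} - - 245 \left(-4 - 541\right) = \frac{46}{-663 + 13938} - \left(-245\right) \left(-545\right) = \frac{46}{13275} - 133525 = - \frac{1772544329}{13275}$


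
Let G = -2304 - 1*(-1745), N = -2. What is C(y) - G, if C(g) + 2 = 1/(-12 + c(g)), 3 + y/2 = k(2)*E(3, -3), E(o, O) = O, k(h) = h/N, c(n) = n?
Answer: 6683/12 ≈ 556.92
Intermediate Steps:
k(h) = -h/2 (k(h) = h/(-2) = h*(-½) = -h/2)
G = -559 (G = -2304 + 1745 = -559)
y = 0 (y = -6 + 2*(-½*2*(-3)) = -6 + 2*(-1*(-3)) = -6 + 2*3 = -6 + 6 = 0)
C(g) = -2 + 1/(-12 + g)
C(y) - G = (25 - 2*0)/(-12 + 0) - 1*(-559) = (25 + 0)/(-12) + 559 = -1/12*25 + 559 = -25/12 + 559 = 6683/12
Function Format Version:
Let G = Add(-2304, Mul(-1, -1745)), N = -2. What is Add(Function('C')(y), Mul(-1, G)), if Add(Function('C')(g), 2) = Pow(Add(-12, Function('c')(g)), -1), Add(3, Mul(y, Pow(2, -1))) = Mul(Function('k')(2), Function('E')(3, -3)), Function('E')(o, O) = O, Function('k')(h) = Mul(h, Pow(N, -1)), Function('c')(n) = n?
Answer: Rational(6683, 12) ≈ 556.92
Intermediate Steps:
Function('k')(h) = Mul(Rational(-1, 2), h) (Function('k')(h) = Mul(h, Pow(-2, -1)) = Mul(h, Rational(-1, 2)) = Mul(Rational(-1, 2), h))
G = -559 (G = Add(-2304, 1745) = -559)
y = 0 (y = Add(-6, Mul(2, Mul(Mul(Rational(-1, 2), 2), -3))) = Add(-6, Mul(2, Mul(-1, -3))) = Add(-6, Mul(2, 3)) = Add(-6, 6) = 0)
Function('C')(g) = Add(-2, Pow(Add(-12, g), -1))
Add(Function('C')(y), Mul(-1, G)) = Add(Mul(Pow(Add(-12, 0), -1), Add(25, Mul(-2, 0))), Mul(-1, -559)) = Add(Mul(Pow(-12, -1), Add(25, 0)), 559) = Add(Mul(Rational(-1, 12), 25), 559) = Add(Rational(-25, 12), 559) = Rational(6683, 12)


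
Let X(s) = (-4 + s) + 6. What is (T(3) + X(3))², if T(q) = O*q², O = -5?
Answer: 1600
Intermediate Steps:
X(s) = 2 + s
T(q) = -5*q²
(T(3) + X(3))² = (-5*3² + (2 + 3))² = (-5*9 + 5)² = (-45 + 5)² = (-40)² = 1600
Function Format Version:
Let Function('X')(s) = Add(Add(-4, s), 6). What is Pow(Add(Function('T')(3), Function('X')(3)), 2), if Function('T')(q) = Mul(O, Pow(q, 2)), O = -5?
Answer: 1600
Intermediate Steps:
Function('X')(s) = Add(2, s)
Function('T')(q) = Mul(-5, Pow(q, 2))
Pow(Add(Function('T')(3), Function('X')(3)), 2) = Pow(Add(Mul(-5, Pow(3, 2)), Add(2, 3)), 2) = Pow(Add(Mul(-5, 9), 5), 2) = Pow(Add(-45, 5), 2) = Pow(-40, 2) = 1600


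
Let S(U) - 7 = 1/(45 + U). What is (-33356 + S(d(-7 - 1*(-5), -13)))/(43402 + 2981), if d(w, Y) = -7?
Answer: -1267261/1762554 ≈ -0.71899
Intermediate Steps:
S(U) = 7 + 1/(45 + U)
(-33356 + S(d(-7 - 1*(-5), -13)))/(43402 + 2981) = (-33356 + (316 + 7*(-7))/(45 - 7))/(43402 + 2981) = (-33356 + (316 - 49)/38)/46383 = (-33356 + (1/38)*267)*(1/46383) = (-33356 + 267/38)*(1/46383) = -1267261/38*1/46383 = -1267261/1762554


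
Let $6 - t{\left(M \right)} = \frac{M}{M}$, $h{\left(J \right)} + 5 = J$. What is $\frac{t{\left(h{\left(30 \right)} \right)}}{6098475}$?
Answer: $\frac{1}{1219695} \approx 8.1988 \cdot 10^{-7}$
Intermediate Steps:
$h{\left(J \right)} = -5 + J$
$t{\left(M \right)} = 5$ ($t{\left(M \right)} = 6 - \frac{M}{M} = 6 - 1 = 5$)
$\frac{t{\left(h{\left(30 \right)} \right)}}{6098475} = \frac{5}{6098475} = 5 \cdot \frac{1}{6098475} = \frac{1}{1219695}$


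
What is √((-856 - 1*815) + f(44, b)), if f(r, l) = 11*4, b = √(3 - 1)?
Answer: I*√1627 ≈ 40.336*I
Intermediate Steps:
b = √2 ≈ 1.4142
f(r, l) = 44
√((-856 - 1*815) + f(44, b)) = √((-856 - 1*815) + 44) = √((-856 - 815) + 44) = √(-1671 + 44) = √(-1627) = I*√1627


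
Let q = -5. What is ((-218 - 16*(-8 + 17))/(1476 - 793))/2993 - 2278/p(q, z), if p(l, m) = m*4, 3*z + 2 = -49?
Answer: 136961949/4088438 ≈ 33.500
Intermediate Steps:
z = -17 (z = -2/3 + (1/3)*(-49) = -2/3 - 49/3 = -17)
p(l, m) = 4*m
((-218 - 16*(-8 + 17))/(1476 - 793))/2993 - 2278/p(q, z) = ((-218 - 16*(-8 + 17))/(1476 - 793))/2993 - 2278/(4*(-17)) = ((-218 - 16*9)/683)*(1/2993) - 2278/(-68) = ((-218 - 144)*(1/683))*(1/2993) - 2278*(-1/68) = -362*1/683*(1/2993) + 67/2 = -362/683*1/2993 + 67/2 = -362/2044219 + 67/2 = 136961949/4088438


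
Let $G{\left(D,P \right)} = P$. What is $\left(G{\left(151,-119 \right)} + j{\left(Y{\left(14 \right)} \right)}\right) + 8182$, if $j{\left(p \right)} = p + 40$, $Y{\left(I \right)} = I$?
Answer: $8117$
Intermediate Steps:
$j{\left(p \right)} = 40 + p$
$\left(G{\left(151,-119 \right)} + j{\left(Y{\left(14 \right)} \right)}\right) + 8182 = \left(-119 + \left(40 + 14\right)\right) + 8182 = \left(-119 + 54\right) + 8182 = -65 + 8182 = 8117$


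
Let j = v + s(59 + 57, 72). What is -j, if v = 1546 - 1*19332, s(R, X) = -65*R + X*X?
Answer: 20142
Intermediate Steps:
s(R, X) = X**2 - 65*R (s(R, X) = -65*R + X**2 = X**2 - 65*R)
v = -17786 (v = 1546 - 19332 = -17786)
j = -20142 (j = -17786 + (72**2 - 65*(59 + 57)) = -17786 + (5184 - 65*116) = -17786 + (5184 - 7540) = -17786 - 2356 = -20142)
-j = -1*(-20142) = 20142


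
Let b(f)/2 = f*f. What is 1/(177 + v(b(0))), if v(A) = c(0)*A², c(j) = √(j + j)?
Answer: 1/177 ≈ 0.0056497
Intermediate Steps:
c(j) = √2*√j (c(j) = √(2*j) = √2*√j)
b(f) = 2*f² (b(f) = 2*(f*f) = 2*f²)
v(A) = 0 (v(A) = (√2*√0)*A² = (√2*0)*A² = 0*A² = 0)
1/(177 + v(b(0))) = 1/(177 + 0) = 1/177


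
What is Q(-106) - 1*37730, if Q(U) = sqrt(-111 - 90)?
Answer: -37730 + I*sqrt(201) ≈ -37730.0 + 14.177*I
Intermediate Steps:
Q(U) = I*sqrt(201) (Q(U) = sqrt(-201) = I*sqrt(201))
Q(-106) - 1*37730 = I*sqrt(201) - 1*37730 = I*sqrt(201) - 37730 = -37730 + I*sqrt(201)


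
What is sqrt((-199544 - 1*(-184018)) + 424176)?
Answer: 5*sqrt(16346) ≈ 639.26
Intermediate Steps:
sqrt((-199544 - 1*(-184018)) + 424176) = sqrt((-199544 + 184018) + 424176) = sqrt(-15526 + 424176) = sqrt(408650) = 5*sqrt(16346)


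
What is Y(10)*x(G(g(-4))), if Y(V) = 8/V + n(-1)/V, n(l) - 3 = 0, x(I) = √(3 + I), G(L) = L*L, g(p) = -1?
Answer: 11/5 ≈ 2.2000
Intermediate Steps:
G(L) = L²
n(l) = 3 (n(l) = 3 + 0 = 3)
Y(V) = 11/V (Y(V) = 8/V + 3/V = 11/V)
Y(10)*x(G(g(-4))) = (11/10)*√(3 + (-1)²) = (11*(⅒))*√(3 + 1) = 11*√4/10 = (11/10)*2 = 11/5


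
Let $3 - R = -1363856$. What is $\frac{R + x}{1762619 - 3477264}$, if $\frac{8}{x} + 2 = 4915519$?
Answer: $- \frac{6704072100111}{8428366646465} \approx -0.79542$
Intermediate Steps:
$x = \frac{8}{4915517}$ ($x = \frac{8}{-2 + 4915519} = \frac{8}{4915517} \approx 1.6275 \cdot 10^{-6}$)
$R = 1363859$ ($R = 3 - -1363856 = 3 + 1363856 = 1363859$)
$\frac{R + x}{1762619 - 3477264} = \frac{1363859 + \frac{8}{4915517}}{1762619 - 3477264} = \frac{6704072100111}{4915517 \left(-1714645\right)} = \frac{6704072100111}{4915517} \left(- \frac{1}{1714645}\right) = - \frac{6704072100111}{8428366646465}$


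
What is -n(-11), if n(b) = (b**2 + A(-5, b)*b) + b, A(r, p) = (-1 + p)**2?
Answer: 1474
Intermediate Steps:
n(b) = b + b**2 + b*(-1 + b)**2 (n(b) = (b**2 + (-1 + b)**2*b) + b = (b**2 + b*(-1 + b)**2) + b = b + b**2 + b*(-1 + b)**2)
-n(-11) = -(-11)*(2 + (-11)**2 - 1*(-11)) = -(-11)*(2 + 121 + 11) = -(-11)*134 = -1*(-1474) = 1474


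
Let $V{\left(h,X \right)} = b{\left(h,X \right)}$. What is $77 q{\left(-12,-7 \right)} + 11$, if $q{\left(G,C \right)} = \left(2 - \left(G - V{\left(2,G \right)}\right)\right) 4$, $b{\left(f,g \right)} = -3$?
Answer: $3399$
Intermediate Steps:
$V{\left(h,X \right)} = -3$
$q{\left(G,C \right)} = -4 - 4 G$ ($q{\left(G,C \right)} = \left(2 - \left(3 + G\right)\right) 4 = \left(-1 - G\right) 4 = -4 - 4 G$)
$77 q{\left(-12,-7 \right)} + 11 = 77 \left(-4 - -48\right) + 11 = 77 \left(-4 + 48\right) + 11 = 77 \cdot 44 + 11 = 3388 + 11 = 3399$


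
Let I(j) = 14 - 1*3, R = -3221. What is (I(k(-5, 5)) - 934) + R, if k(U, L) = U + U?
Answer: -4144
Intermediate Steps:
k(U, L) = 2*U
I(j) = 11 (I(j) = 14 - 3 = 11)
(I(k(-5, 5)) - 934) + R = (11 - 934) - 3221 = -923 - 3221 = -4144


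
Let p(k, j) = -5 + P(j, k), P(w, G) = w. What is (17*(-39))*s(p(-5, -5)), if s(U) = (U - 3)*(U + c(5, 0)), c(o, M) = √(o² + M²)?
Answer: -43095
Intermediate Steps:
p(k, j) = -5 + j
c(o, M) = √(M² + o²)
s(U) = (-3 + U)*(5 + U) (s(U) = (U - 3)*(U + √(0² + 5²)) = (-3 + U)*(U + √(0 + 25)) = (-3 + U)*(U + √25) = (-3 + U)*(U + 5) = (-3 + U)*(5 + U))
(17*(-39))*s(p(-5, -5)) = (17*(-39))*(-15 + (-5 - 5)² + 2*(-5 - 5)) = -663*(-15 + (-10)² + 2*(-10)) = -663*(-15 + 100 - 20) = -663*65 = -43095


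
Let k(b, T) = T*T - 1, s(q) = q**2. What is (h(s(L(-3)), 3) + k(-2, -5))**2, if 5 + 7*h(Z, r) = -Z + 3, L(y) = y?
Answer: 24649/49 ≈ 503.04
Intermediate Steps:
h(Z, r) = -2/7 - Z/7 (h(Z, r) = -5/7 + (-Z + 3)/7 = -5/7 + (3 - Z)/7 = -5/7 + (3/7 - Z/7) = -2/7 - Z/7)
k(b, T) = -1 + T**2 (k(b, T) = T**2 - 1 = -1 + T**2)
(h(s(L(-3)), 3) + k(-2, -5))**2 = ((-2/7 - 1/7*(-3)**2) + (-1 + (-5)**2))**2 = ((-2/7 - 1/7*9) + (-1 + 25))**2 = ((-2/7 - 9/7) + 24)**2 = (-11/7 + 24)**2 = (157/7)**2 = 24649/49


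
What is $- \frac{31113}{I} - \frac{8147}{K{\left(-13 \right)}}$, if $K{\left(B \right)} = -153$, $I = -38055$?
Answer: $\frac{104931458}{1940805} \approx 54.066$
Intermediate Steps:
$- \frac{31113}{I} - \frac{8147}{K{\left(-13 \right)}} = - \frac{31113}{-38055} - \frac{8147}{-153} = \left(-31113\right) \left(- \frac{1}{38055}\right) - - \frac{8147}{153} = \frac{10371}{12685} + \frac{8147}{153} = \frac{104931458}{1940805}$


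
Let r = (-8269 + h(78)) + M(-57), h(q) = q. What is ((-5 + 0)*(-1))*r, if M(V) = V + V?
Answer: -41525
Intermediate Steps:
M(V) = 2*V
r = -8305 (r = (-8269 + 78) + 2*(-57) = -8191 - 114 = -8305)
((-5 + 0)*(-1))*r = ((-5 + 0)*(-1))*(-8305) = -5*(-1)*(-8305) = 5*(-8305) = -41525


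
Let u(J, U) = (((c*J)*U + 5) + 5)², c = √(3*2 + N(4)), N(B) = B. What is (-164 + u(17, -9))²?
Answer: 54861804676 - 1432239120*√10 ≈ 5.0333e+10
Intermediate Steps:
c = √10 (c = √(3*2 + 4) = √(6 + 4) = √10 ≈ 3.1623)
u(J, U) = (10 + J*U*√10)² (u(J, U) = (((√10*J)*U + 5) + 5)² = (((J*√10)*U + 5) + 5)² = ((J*U*√10 + 5) + 5)² = ((5 + J*U*√10) + 5)² = (10 + J*U*√10)²)
(-164 + u(17, -9))² = (-164 + (10 + 17*(-9)*√10)²)² = (-164 + (10 - 153*√10)²)²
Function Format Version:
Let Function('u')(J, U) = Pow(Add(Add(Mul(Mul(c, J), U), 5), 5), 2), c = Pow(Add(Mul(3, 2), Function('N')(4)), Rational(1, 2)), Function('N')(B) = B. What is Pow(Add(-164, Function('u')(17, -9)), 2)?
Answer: Add(54861804676, Mul(-1432239120, Pow(10, Rational(1, 2)))) ≈ 5.0333e+10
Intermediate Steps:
c = Pow(10, Rational(1, 2)) (c = Pow(Add(Mul(3, 2), 4), Rational(1, 2)) = Pow(Add(6, 4), Rational(1, 2)) = Pow(10, Rational(1, 2)) ≈ 3.1623)
Function('u')(J, U) = Pow(Add(10, Mul(J, U, Pow(10, Rational(1, 2)))), 2) (Function('u')(J, U) = Pow(Add(Add(Mul(Mul(Pow(10, Rational(1, 2)), J), U), 5), 5), 2) = Pow(Add(Add(Mul(Mul(J, Pow(10, Rational(1, 2))), U), 5), 5), 2) = Pow(Add(Add(Mul(J, U, Pow(10, Rational(1, 2))), 5), 5), 2) = Pow(Add(Add(5, Mul(J, U, Pow(10, Rational(1, 2)))), 5), 2) = Pow(Add(10, Mul(J, U, Pow(10, Rational(1, 2)))), 2))
Pow(Add(-164, Function('u')(17, -9)), 2) = Pow(Add(-164, Pow(Add(10, Mul(17, -9, Pow(10, Rational(1, 2)))), 2)), 2) = Pow(Add(-164, Pow(Add(10, Mul(-153, Pow(10, Rational(1, 2)))), 2)), 2)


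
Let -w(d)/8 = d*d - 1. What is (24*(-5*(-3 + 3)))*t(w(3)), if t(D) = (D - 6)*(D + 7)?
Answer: 0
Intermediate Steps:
w(d) = 8 - 8*d² (w(d) = -8*(d*d - 1) = -8*(d² - 1) = -8*(-1 + d²) = 8 - 8*d²)
t(D) = (-6 + D)*(7 + D)
(24*(-5*(-3 + 3)))*t(w(3)) = (24*(-5*(-3 + 3)))*(-42 + (8 - 8*3²) + (8 - 8*3²)²) = (24*(-5*0))*(-42 + (8 - 8*9) + (8 - 8*9)²) = (24*0)*(-42 + (8 - 72) + (8 - 72)²) = 0*(-42 - 64 + (-64)²) = 0*(-42 - 64 + 4096) = 0*3990 = 0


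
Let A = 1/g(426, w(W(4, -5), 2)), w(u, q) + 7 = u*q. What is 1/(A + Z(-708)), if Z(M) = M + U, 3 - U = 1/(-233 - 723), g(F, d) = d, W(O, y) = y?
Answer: -16252/11458599 ≈ -0.0014183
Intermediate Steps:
w(u, q) = -7 + q*u (w(u, q) = -7 + u*q = -7 + q*u)
A = -1/17 (A = 1/(-7 + 2*(-5)) = 1/(-7 - 10) = 1/(-17) = -1/17 ≈ -0.058824)
U = 2869/956 (U = 3 - 1/(-233 - 723) = 3 - 1/(-956) = 3 - 1*(-1/956) = 3 + 1/956 = 2869/956 ≈ 3.0010)
Z(M) = 2869/956 + M (Z(M) = M + 2869/956 = 2869/956 + M)
1/(A + Z(-708)) = 1/(-1/17 + (2869/956 - 708)) = 1/(-1/17 - 673979/956) = 1/(-11458599/16252) = -16252/11458599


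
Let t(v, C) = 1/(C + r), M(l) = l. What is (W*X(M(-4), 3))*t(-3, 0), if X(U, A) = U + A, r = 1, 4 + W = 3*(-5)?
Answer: 19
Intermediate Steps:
W = -19 (W = -4 + 3*(-5) = -4 - 15 = -19)
X(U, A) = A + U
t(v, C) = 1/(1 + C) (t(v, C) = 1/(C + 1) = 1/(1 + C))
(W*X(M(-4), 3))*t(-3, 0) = (-19*(3 - 4))/(1 + 0) = -19*(-1)/1 = 19*1 = 19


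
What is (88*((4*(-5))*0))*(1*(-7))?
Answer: 0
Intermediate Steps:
(88*((4*(-5))*0))*(1*(-7)) = (88*(-20*0))*(-7) = (88*0)*(-7) = 0*(-7) = 0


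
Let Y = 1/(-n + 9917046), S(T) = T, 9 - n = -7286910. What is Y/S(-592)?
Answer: -1/1557035184 ≈ -6.4225e-10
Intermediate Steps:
n = 7286919 (n = 9 - 1*(-7286910) = 9 + 7286910 = 7286919)
Y = 1/2630127 (Y = 1/(-1*7286919 + 9917046) = 1/(-7286919 + 9917046) = 1/2630127 ≈ 3.8021e-7)
Y/S(-592) = (1/2630127)/(-592) = (1/2630127)*(-1/592) = -1/1557035184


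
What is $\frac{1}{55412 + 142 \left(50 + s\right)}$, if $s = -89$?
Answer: $\frac{1}{49874} \approx 2.0051 \cdot 10^{-5}$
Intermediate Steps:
$\frac{1}{55412 + 142 \left(50 + s\right)} = \frac{1}{55412 + 142 \left(50 - 89\right)} = \frac{1}{55412 + 142 \left(-39\right)} = \frac{1}{55412 - 5538} = \frac{1}{49874}$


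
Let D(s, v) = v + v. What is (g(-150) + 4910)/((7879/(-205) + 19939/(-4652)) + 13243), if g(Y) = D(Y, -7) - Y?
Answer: 4812168360/12588578777 ≈ 0.38226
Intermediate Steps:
D(s, v) = 2*v
g(Y) = -14 - Y (g(Y) = 2*(-7) - Y = -14 - Y)
(g(-150) + 4910)/((7879/(-205) + 19939/(-4652)) + 13243) = ((-14 - 1*(-150)) + 4910)/((7879/(-205) + 19939/(-4652)) + 13243) = ((-14 + 150) + 4910)/((7879*(-1/205) + 19939*(-1/4652)) + 13243) = (136 + 4910)/((-7879/205 - 19939/4652) + 13243) = 5046/(-40740603/953660 + 13243) = 5046/(12588578777/953660) = 5046*(953660/12588578777) = 4812168360/12588578777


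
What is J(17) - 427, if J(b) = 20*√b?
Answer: -427 + 20*√17 ≈ -344.54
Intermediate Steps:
J(17) - 427 = 20*√17 - 427 = -427 + 20*√17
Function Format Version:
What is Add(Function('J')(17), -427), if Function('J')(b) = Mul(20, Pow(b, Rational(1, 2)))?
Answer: Add(-427, Mul(20, Pow(17, Rational(1, 2)))) ≈ -344.54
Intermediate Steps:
Add(Function('J')(17), -427) = Add(Mul(20, Pow(17, Rational(1, 2))), -427) = Add(-427, Mul(20, Pow(17, Rational(1, 2))))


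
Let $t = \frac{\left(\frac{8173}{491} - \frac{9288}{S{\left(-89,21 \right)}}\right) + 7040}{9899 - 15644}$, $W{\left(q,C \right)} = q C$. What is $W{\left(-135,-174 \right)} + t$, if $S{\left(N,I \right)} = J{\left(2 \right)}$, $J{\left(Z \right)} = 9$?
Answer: $\frac{66257516449}{2820795} \approx 23489.0$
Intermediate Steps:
$W{\left(q,C \right)} = C q$
$S{\left(N,I \right)} = 9$
$t = - \frac{2958101}{2820795}$ ($t = \frac{\left(\frac{8173}{491} - \frac{9288}{9}\right) + 7040}{9899 - 15644} = \frac{\left(8173 \cdot \frac{1}{491} - 1032\right) + 7040}{-5745} = \left(\left(\frac{8173}{491} - 1032\right) + 7040\right) \left(- \frac{1}{5745}\right) = \left(- \frac{498539}{491} + 7040\right) \left(- \frac{1}{5745}\right) = \frac{2958101}{491} \left(- \frac{1}{5745}\right) = - \frac{2958101}{2820795} \approx -1.0487$)
$W{\left(-135,-174 \right)} + t = \left(-174\right) \left(-135\right) - \frac{2958101}{2820795} = 23490 - \frac{2958101}{2820795} = \frac{66257516449}{2820795}$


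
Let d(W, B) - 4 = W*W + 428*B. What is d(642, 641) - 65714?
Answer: 620802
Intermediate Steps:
d(W, B) = 4 + W**2 + 428*B (d(W, B) = 4 + (W*W + 428*B) = 4 + (W**2 + 428*B) = 4 + W**2 + 428*B)
d(642, 641) - 65714 = (4 + 642**2 + 428*641) - 65714 = (4 + 412164 + 274348) - 65714 = 686516 - 65714 = 620802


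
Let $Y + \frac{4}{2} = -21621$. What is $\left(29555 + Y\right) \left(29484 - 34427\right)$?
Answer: $-39207876$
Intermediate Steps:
$Y = -21623$ ($Y = -2 - 21621 = -21623$)
$\left(29555 + Y\right) \left(29484 - 34427\right) = \left(29555 - 21623\right) \left(29484 - 34427\right) = 7932 \left(-4943\right) = -39207876$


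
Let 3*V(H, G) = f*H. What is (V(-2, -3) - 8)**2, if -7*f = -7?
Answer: 676/9 ≈ 75.111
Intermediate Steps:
f = 1 (f = -1/7*(-7) = 1)
V(H, G) = H/3 (V(H, G) = (1*H)/3 = H/3)
(V(-2, -3) - 8)**2 = ((1/3)*(-2) - 8)**2 = (-2/3 - 8)**2 = (-26/3)**2 = 676/9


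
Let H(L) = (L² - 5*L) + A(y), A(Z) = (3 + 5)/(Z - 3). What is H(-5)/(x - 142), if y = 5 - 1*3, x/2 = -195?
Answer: -3/38 ≈ -0.078947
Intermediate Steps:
x = -390 (x = 2*(-195) = -390)
y = 2 (y = 5 - 3 = 2)
A(Z) = 8/(-3 + Z)
H(L) = -8 + L² - 5*L (H(L) = (L² - 5*L) + 8/(-3 + 2) = (L² - 5*L) + 8/(-1) = (L² - 5*L) + 8*(-1) = (L² - 5*L) - 8 = -8 + L² - 5*L)
H(-5)/(x - 142) = (-8 + (-5)² - 5*(-5))/(-390 - 142) = (-8 + 25 + 25)/(-532) = -1/532*42 = -3/38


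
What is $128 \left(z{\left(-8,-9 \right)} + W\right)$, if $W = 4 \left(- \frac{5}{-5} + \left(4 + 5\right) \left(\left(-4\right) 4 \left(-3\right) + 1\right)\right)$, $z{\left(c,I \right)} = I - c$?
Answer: $226176$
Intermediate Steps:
$W = 1768$ ($W = 4 \left(\left(-5\right) \left(- \frac{1}{5}\right) + 9 \left(\left(-16\right) \left(-3\right) + 1\right)\right) = 4 \left(1 + 9 \left(48 + 1\right)\right) = 4 \left(1 + 9 \cdot 49\right) = 4 \left(1 + 441\right) = 4 \cdot 442 = 1768$)
$128 \left(z{\left(-8,-9 \right)} + W\right) = 128 \left(\left(-9 - -8\right) + 1768\right) = 128 \left(\left(-9 + 8\right) + 1768\right) = 128 \left(-1 + 1768\right) = 128 \cdot 1767 = 226176$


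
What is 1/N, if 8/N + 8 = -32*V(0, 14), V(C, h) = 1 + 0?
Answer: -5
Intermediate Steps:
V(C, h) = 1
N = -⅕ (N = 8/(-8 - 32*1) = 8/(-8 - 32) = 8/(-40) = 8*(-1/40) = -⅕ ≈ -0.20000)
1/N = 1/(-⅕) = -5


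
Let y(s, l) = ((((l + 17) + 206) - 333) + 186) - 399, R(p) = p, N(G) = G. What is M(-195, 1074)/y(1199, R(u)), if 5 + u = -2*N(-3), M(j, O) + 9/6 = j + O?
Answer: -1755/644 ≈ -2.7252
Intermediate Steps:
M(j, O) = -3/2 + O + j (M(j, O) = -3/2 + (j + O) = -3/2 + (O + j) = -3/2 + O + j)
u = 1 (u = -5 - 2*(-3) = -5 + 6 = 1)
y(s, l) = -323 + l (y(s, l) = ((((17 + l) + 206) - 333) + 186) - 399 = (((223 + l) - 333) + 186) - 399 = ((-110 + l) + 186) - 399 = (76 + l) - 399 = -323 + l)
M(-195, 1074)/y(1199, R(u)) = (-3/2 + 1074 - 195)/(-323 + 1) = (1755/2)/(-322) = (1755/2)*(-1/322) = -1755/644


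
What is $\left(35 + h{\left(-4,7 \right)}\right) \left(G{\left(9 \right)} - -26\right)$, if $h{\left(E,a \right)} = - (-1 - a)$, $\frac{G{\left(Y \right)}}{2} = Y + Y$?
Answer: $2666$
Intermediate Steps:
$G{\left(Y \right)} = 4 Y$ ($G{\left(Y \right)} = 2 \left(Y + Y\right) = 2 \cdot 2 Y = 4 Y$)
$h{\left(E,a \right)} = 1 + a$
$\left(35 + h{\left(-4,7 \right)}\right) \left(G{\left(9 \right)} - -26\right) = \left(35 + \left(1 + 7\right)\right) \left(4 \cdot 9 - -26\right) = \left(35 + 8\right) \left(36 + 26\right) = 43 \cdot 62 = 2666$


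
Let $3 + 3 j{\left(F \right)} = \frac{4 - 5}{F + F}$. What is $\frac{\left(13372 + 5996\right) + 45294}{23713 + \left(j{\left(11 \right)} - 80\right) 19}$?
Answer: $\frac{4267692}{1463465} \approx 2.9162$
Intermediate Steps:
$j{\left(F \right)} = -1 - \frac{1}{6 F}$ ($j{\left(F \right)} = -1 + \frac{\left(4 - 5\right) \frac{1}{F + F}}{3} = -1 + \frac{\left(-1\right) \frac{1}{2 F}}{3} = -1 + \frac{\left(- \frac{1}{2}\right) \frac{1}{F}}{3} = -1 - \frac{1}{6 F}$)
$\frac{\left(13372 + 5996\right) + 45294}{23713 + \left(j{\left(11 \right)} - 80\right) 19} = \frac{\left(13372 + 5996\right) + 45294}{23713 + \left(\frac{- \frac{1}{6} - 11}{11} - 80\right) 19} = \frac{19368 + 45294}{23713 + \left(\frac{- \frac{1}{6} - 11}{11} - 80\right) 19} = \frac{64662}{23713 + \left(\frac{1}{11} \left(- \frac{67}{6}\right) - 80\right) 19} = \frac{64662}{23713 + \left(- \frac{67}{66} - 80\right) 19} = \frac{64662}{23713 - \frac{101593}{66}} = \frac{64662}{\frac{1463465}{66}} = 64662 \cdot \frac{66}{1463465} = \frac{4267692}{1463465}$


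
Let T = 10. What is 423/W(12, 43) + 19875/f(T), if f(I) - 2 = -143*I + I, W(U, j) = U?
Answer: 60219/2836 ≈ 21.234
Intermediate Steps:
f(I) = 2 - 142*I (f(I) = 2 + (-143*I + I) = 2 - 142*I)
423/W(12, 43) + 19875/f(T) = 423/12 + 19875/(2 - 142*10) = 423*(1/12) + 19875/(2 - 1420) = 141/4 + 19875/(-1418) = 141/4 + 19875*(-1/1418) = 141/4 - 19875/1418 = 60219/2836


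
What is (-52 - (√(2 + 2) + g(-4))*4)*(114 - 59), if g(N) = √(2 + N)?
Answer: -3300 - 220*I*√2 ≈ -3300.0 - 311.13*I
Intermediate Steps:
(-52 - (√(2 + 2) + g(-4))*4)*(114 - 59) = (-52 - (√(2 + 2) + √(2 - 4))*4)*(114 - 59) = (-52 - (√4 + √(-2))*4)*55 = (-52 - (2 + I*√2)*4)*55 = (-52 - (8 + 4*I*√2))*55 = (-52 + (-8 - 4*I*√2))*55 = (-60 - 4*I*√2)*55 = -3300 - 220*I*√2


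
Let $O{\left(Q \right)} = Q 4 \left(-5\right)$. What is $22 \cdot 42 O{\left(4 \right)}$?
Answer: $-73920$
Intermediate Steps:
$O{\left(Q \right)} = - 20 Q$ ($O{\left(Q \right)} = 4 Q \left(-5\right) = - 20 Q$)
$22 \cdot 42 O{\left(4 \right)} = 22 \cdot 42 \left(\left(-20\right) 4\right) = 924 \left(-80\right) = -73920$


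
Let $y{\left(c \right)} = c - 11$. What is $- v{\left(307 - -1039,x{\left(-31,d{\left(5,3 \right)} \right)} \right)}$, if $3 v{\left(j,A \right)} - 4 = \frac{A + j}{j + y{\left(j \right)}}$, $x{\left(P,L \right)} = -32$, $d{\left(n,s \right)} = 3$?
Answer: $- \frac{12038}{8043} \approx -1.4967$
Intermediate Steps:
$y{\left(c \right)} = -11 + c$ ($y{\left(c \right)} = c - 11 = -11 + c$)
$v{\left(j,A \right)} = \frac{4}{3} + \frac{A + j}{3 \left(-11 + 2 j\right)}$ ($v{\left(j,A \right)} = \frac{4}{3} + \frac{\left(A + j\right) \frac{1}{j + \left(-11 + j\right)}}{3} = \frac{4}{3} + \frac{\left(A + j\right) \frac{1}{-11 + 2 j}}{3} = \frac{4}{3} + \frac{\frac{1}{-11 + 2 j} \left(A + j\right)}{3} = \frac{4}{3} + \frac{A + j}{3 \left(-11 + 2 j\right)}$)
$- v{\left(307 - -1039,x{\left(-31,d{\left(5,3 \right)} \right)} \right)} = - \frac{-44 - 32 + 9 \left(307 - -1039\right)}{3 \left(-11 + 2 \left(307 - -1039\right)\right)} = - \frac{-44 - 32 + 9 \left(307 + 1039\right)}{3 \left(-11 + 2 \left(307 + 1039\right)\right)} = - \frac{-44 - 32 + 9 \cdot 1346}{3 \left(-11 + 2 \cdot 1346\right)} = - \frac{-44 - 32 + 12114}{3 \left(-11 + 2692\right)} = - \frac{12038}{3 \cdot 2681} = \left(-1\right) \frac{12038}{8043} = - \frac{12038}{8043}$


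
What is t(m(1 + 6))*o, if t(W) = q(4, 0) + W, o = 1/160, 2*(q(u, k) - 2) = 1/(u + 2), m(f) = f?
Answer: 109/1920 ≈ 0.056771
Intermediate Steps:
q(u, k) = 2 + 1/(2*(2 + u)) (q(u, k) = 2 + 1/(2*(u + 2)) = 2 + 1/(2*(2 + u)))
o = 1/160 ≈ 0.0062500
t(W) = 25/12 + W (t(W) = (9 + 4*4)/(2*(2 + 4)) + W = (1/2)*(9 + 16)/6 + W = (1/2)*(1/6)*25 + W = 25/12 + W)
t(m(1 + 6))*o = (25/12 + (1 + 6))*(1/160) = (25/12 + 7)*(1/160) = (109/12)*(1/160) = 109/1920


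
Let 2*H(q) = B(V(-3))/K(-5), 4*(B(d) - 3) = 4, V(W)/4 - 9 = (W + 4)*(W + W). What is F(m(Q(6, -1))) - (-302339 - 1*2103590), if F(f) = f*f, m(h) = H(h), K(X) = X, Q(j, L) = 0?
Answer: 60148229/25 ≈ 2.4059e+6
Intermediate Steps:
V(W) = 36 + 8*W*(4 + W) (V(W) = 36 + 4*((W + 4)*(W + W)) = 36 + 4*((4 + W)*(2*W)) = 36 + 4*(2*W*(4 + W)) = 36 + 8*W*(4 + W))
B(d) = 4 (B(d) = 3 + (¼)*4 = 3 + 1 = 4)
H(q) = -⅖ (H(q) = (4/(-5))/2 = (4*(-⅕))/2 = (½)*(-⅘) = -⅖)
m(h) = -⅖
F(f) = f²
F(m(Q(6, -1))) - (-302339 - 1*2103590) = (-⅖)² - (-302339 - 1*2103590) = 4/25 - (-302339 - 2103590) = 4/25 - 1*(-2405929) = 4/25 + 2405929 = 60148229/25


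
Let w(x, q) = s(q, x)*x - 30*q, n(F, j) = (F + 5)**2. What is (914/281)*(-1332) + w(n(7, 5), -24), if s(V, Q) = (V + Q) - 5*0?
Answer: 3840552/281 ≈ 13667.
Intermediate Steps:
n(F, j) = (5 + F)**2
s(V, Q) = Q + V (s(V, Q) = (Q + V) + 0 = Q + V)
w(x, q) = -30*q + x*(q + x) (w(x, q) = (x + q)*x - 30*q = (q + x)*x - 30*q = x*(q + x) - 30*q = -30*q + x*(q + x))
(914/281)*(-1332) + w(n(7, 5), -24) = (914/281)*(-1332) + (-30*(-24) + (5 + 7)**2*(-24 + (5 + 7)**2)) = (914*(1/281))*(-1332) + (720 + 12**2*(-24 + 12**2)) = (914/281)*(-1332) + (720 + 144*(-24 + 144)) = -1217448/281 + (720 + 144*120) = -1217448/281 + (720 + 17280) = -1217448/281 + 18000 = 3840552/281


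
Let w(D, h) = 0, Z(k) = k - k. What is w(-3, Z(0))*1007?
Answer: 0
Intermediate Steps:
Z(k) = 0
w(-3, Z(0))*1007 = 0*1007 = 0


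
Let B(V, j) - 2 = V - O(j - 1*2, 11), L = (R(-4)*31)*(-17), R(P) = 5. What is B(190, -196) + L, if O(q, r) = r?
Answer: -2454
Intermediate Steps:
L = -2635 (L = (5*31)*(-17) = 155*(-17) = -2635)
B(V, j) = -9 + V (B(V, j) = 2 + (V - 1*11) = 2 + (V - 11) = 2 + (-11 + V) = -9 + V)
B(190, -196) + L = (-9 + 190) - 2635 = 181 - 2635 = -2454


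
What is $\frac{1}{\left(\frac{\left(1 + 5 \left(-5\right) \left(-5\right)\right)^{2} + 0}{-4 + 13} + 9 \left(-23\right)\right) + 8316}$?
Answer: $\frac{1}{9873} \approx 0.00010129$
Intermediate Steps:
$\frac{1}{\left(\frac{\left(1 + 5 \left(-5\right) \left(-5\right)\right)^{2} + 0}{-4 + 13} + 9 \left(-23\right)\right) + 8316} = \frac{1}{\left(\frac{\left(1 - -125\right)^{2} + 0}{9} - 207\right) + 8316} = \frac{1}{\left(\left(\left(1 + 125\right)^{2} + 0\right) \frac{1}{9} - 207\right) + 8316} = \frac{1}{\left(\left(126^{2} + 0\right) \frac{1}{9} - 207\right) + 8316} = \frac{1}{\left(\left(15876 + 0\right) \frac{1}{9} - 207\right) + 8316} = \frac{1}{\left(15876 \cdot \frac{1}{9} - 207\right) + 8316} = \frac{1}{\left(1764 - 207\right) + 8316} = \frac{1}{1557 + 8316} = \frac{1}{9873}$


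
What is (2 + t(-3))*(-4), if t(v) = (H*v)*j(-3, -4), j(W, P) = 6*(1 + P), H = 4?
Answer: -872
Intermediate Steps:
j(W, P) = 6 + 6*P
t(v) = -72*v (t(v) = (4*v)*(6 + 6*(-4)) = (4*v)*(6 - 24) = (4*v)*(-18) = -72*v)
(2 + t(-3))*(-4) = (2 - 72*(-3))*(-4) = (2 + 216)*(-4) = 218*(-4) = -872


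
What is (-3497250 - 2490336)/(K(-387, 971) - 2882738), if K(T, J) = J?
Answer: 1995862/960589 ≈ 2.0777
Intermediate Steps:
(-3497250 - 2490336)/(K(-387, 971) - 2882738) = (-3497250 - 2490336)/(971 - 2882738) = -5987586/(-2881767) = -5987586*(-1/2881767) = 1995862/960589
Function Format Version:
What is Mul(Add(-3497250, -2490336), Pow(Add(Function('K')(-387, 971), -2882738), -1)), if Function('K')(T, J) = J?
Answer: Rational(1995862, 960589) ≈ 2.0777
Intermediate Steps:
Mul(Add(-3497250, -2490336), Pow(Add(Function('K')(-387, 971), -2882738), -1)) = Mul(Add(-3497250, -2490336), Pow(Add(971, -2882738), -1)) = Mul(-5987586, Pow(-2881767, -1)) = Mul(-5987586, Rational(-1, 2881767)) = Rational(1995862, 960589)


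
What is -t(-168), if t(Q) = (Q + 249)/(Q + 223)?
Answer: -81/55 ≈ -1.4727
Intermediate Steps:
t(Q) = (249 + Q)/(223 + Q)
-t(-168) = -(249 - 168)/(223 - 168) = -81/55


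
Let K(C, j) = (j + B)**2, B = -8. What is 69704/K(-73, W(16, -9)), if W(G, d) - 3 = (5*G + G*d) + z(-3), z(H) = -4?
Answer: 69704/5329 ≈ 13.080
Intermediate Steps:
W(G, d) = -1 + 5*G + G*d (W(G, d) = 3 + ((5*G + G*d) - 4) = 3 + (-4 + 5*G + G*d) = -1 + 5*G + G*d)
K(C, j) = (-8 + j)**2 (K(C, j) = (j - 8)**2 = (-8 + j)**2)
69704/K(-73, W(16, -9)) = 69704/((-8 + (-1 + 5*16 + 16*(-9)))**2) = 69704/((-8 + (-1 + 80 - 144))**2) = 69704/((-8 - 65)**2) = 69704/((-73)**2) = 69704/5329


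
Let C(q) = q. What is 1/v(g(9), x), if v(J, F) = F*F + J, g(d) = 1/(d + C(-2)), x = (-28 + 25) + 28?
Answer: 7/4376 ≈ 0.0015996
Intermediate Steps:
x = 25 (x = -3 + 28 = 25)
g(d) = 1/(-2 + d) (g(d) = 1/(d - 2) = 1/(-2 + d))
v(J, F) = J + F**2 (v(J, F) = F**2 + J = J + F**2)
1/v(g(9), x) = 1/(1/(-2 + 9) + 25**2) = 1/(1/7 + 625) = 1/(4376/7) = 7/4376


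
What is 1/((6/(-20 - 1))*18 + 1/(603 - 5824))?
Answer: -36547/187963 ≈ -0.19444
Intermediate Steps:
1/((6/(-20 - 1))*18 + 1/(603 - 5824)) = 1/((6/(-21))*18 + 1/(-5221)) = 1/(-1/21*6*18 - 1/5221) = 1/(-2/7*18 - 1/5221) = 1/(-36/7 - 1/5221) = 1/(-187963/36547) = -36547/187963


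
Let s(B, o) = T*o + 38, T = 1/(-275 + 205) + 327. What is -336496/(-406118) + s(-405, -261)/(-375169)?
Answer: 5631040591611/5332700937970 ≈ 1.0559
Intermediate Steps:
T = 22889/70 (T = 1/(-70) + 327 = -1/70 + 327 = 22889/70 ≈ 326.99)
s(B, o) = 38 + 22889*o/70 (s(B, o) = 22889*o/70 + 38 = 38 + 22889*o/70)
-336496/(-406118) + s(-405, -261)/(-375169) = -336496/(-406118) + (38 + (22889/70)*(-261))/(-375169) = -336496*(-1/406118) + (38 - 5974029/70)*(-1/375169) = 168248/203059 - 5971369/70*(-1/375169) = 168248/203059 + 5971369/26261830 = 5631040591611/5332700937970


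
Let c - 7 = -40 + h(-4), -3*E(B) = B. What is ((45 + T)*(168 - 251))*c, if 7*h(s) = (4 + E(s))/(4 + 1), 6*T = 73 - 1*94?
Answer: 23760161/210 ≈ 1.1314e+5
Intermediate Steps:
T = -7/2 (T = (73 - 1*94)/6 = (73 - 94)/6 = (1/6)*(-21) = -7/2 ≈ -3.5000)
E(B) = -B/3
h(s) = 4/35 - s/105 (h(s) = ((4 - s/3)/(4 + 1))/7 = ((4 - s/3)/5)/7 = ((4 - s/3)*(1/5))/7 = (4/5 - s/15)/7 = 4/35 - s/105)
c = -3449/105 (c = 7 + (-40 + (4/35 - 1/105*(-4))) = 7 + (-40 + (4/35 + 4/105)) = 7 + (-40 + 16/105) = 7 - 4184/105 = -3449/105 ≈ -32.848)
((45 + T)*(168 - 251))*c = ((45 - 7/2)*(168 - 251))*(-3449/105) = ((83/2)*(-83))*(-3449/105) = -6889/2*(-3449/105) = 23760161/210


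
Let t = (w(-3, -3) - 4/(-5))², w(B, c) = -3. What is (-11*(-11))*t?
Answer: 14641/25 ≈ 585.64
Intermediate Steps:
t = 121/25 (t = (-3 - 4/(-5))² = (-3 - 4*(-⅕))² = (-3 + ⅘)² = (-11/5)² = 121/25 ≈ 4.8400)
(-11*(-11))*t = -11*(-11)*(121/25) = 121*(121/25) = 14641/25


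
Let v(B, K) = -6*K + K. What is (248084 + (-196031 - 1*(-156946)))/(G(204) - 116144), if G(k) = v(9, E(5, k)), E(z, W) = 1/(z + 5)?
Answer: -417998/232289 ≈ -1.7995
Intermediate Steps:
E(z, W) = 1/(5 + z)
v(B, K) = -5*K
G(k) = -1/2 (G(k) = -5/(5 + 5) = -5/10 = -5*1/10 = -1/2)
(248084 + (-196031 - 1*(-156946)))/(G(204) - 116144) = (248084 + (-196031 - 1*(-156946)))/(-1/2 - 116144) = (248084 + (-196031 + 156946))/(-232289/2) = (248084 - 39085)*(-2/232289) = 208999*(-2/232289) = -417998/232289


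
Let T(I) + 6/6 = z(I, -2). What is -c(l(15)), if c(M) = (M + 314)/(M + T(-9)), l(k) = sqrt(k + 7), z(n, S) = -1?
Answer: -325/9 - 158*sqrt(22)/9 ≈ -118.45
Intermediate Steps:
T(I) = -2 (T(I) = -1 - 1 = -2)
l(k) = sqrt(7 + k)
c(M) = (314 + M)/(-2 + M) (c(M) = (M + 314)/(M - 2) = (314 + M)/(-2 + M))
-c(l(15)) = -(314 + sqrt(7 + 15))/(-2 + sqrt(7 + 15)) = -(314 + sqrt(22))/(-2 + sqrt(22))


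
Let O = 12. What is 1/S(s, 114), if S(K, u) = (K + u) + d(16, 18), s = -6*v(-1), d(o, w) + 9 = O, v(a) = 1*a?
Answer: 1/123 ≈ 0.0081301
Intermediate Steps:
v(a) = a
d(o, w) = 3 (d(o, w) = -9 + 12 = 3)
s = 6 (s = -6*(-1) = 6)
S(K, u) = 3 + K + u (S(K, u) = (K + u) + 3 = 3 + K + u)
1/S(s, 114) = 1/(3 + 6 + 114) = 1/123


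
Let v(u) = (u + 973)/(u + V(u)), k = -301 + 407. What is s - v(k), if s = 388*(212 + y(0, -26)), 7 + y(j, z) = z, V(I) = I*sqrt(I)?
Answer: 773001839/11130 - 1079*sqrt(106)/11130 ≈ 69451.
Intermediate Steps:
V(I) = I**(3/2)
y(j, z) = -7 + z
k = 106
v(u) = (973 + u)/(u + u**(3/2)) (v(u) = (u + 973)/(u + u**(3/2)) = (973 + u)/(u + u**(3/2)))
s = 69452 (s = 388*(212 + (-7 - 26)) = 388*(212 - 33) = 388*179 = 69452)
s - v(k) = 69452 - (973 + 106)/(106 + 106**(3/2)) = 69452 - 1079/(106 + 106*sqrt(106))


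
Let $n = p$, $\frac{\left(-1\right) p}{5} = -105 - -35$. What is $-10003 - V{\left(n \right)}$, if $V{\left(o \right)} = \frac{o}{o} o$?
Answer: $-10353$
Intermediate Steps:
$p = 350$ ($p = - 5 \left(-105 - -35\right) = - 5 \left(-105 + 35\right) = \left(-5\right) \left(-70\right) = 350$)
$n = 350$
$V{\left(o \right)} = o$ ($V{\left(o \right)} = 1 o = o$)
$-10003 - V{\left(n \right)} = -10003 - 350 = -10353$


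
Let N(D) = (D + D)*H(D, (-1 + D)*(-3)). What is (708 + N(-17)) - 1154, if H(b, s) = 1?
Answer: -480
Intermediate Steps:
N(D) = 2*D (N(D) = (D + D)*1 = (2*D)*1 = 2*D)
(708 + N(-17)) - 1154 = (708 + 2*(-17)) - 1154 = (708 - 34) - 1154 = 674 - 1154 = -480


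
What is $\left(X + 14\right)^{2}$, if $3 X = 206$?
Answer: $\frac{61504}{9} \approx 6833.8$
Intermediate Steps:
$X = \frac{206}{3}$ ($X = \frac{1}{3} \cdot 206 = \frac{206}{3} \approx 68.667$)
$\left(X + 14\right)^{2} = \left(\frac{206}{3} + 14\right)^{2} = \left(\frac{248}{3}\right)^{2} = \frac{61504}{9}$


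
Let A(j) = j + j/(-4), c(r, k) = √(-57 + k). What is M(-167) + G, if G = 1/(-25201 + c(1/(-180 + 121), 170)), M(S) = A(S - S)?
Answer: -25201/635090288 - √113/635090288 ≈ -3.9698e-5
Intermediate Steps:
A(j) = 3*j/4 (A(j) = j + j*(-¼) = j - j/4 = 3*j/4)
M(S) = 0 (M(S) = 3*(S - S)/4 = (¾)*0 = 0)
G = 1/(-25201 + √113) (G = 1/(-25201 + √(-57 + 170)) = 1/(-25201 + √113) ≈ -3.9698e-5)
M(-167) + G = 0 + (-25201/635090288 - √113/635090288) = -25201/635090288 - √113/635090288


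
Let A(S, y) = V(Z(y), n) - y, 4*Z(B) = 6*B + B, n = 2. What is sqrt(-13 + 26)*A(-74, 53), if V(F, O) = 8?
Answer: -45*sqrt(13) ≈ -162.25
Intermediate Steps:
Z(B) = 7*B/4 (Z(B) = (6*B + B)/4 = (7*B)/4 = 7*B/4)
A(S, y) = 8 - y
sqrt(-13 + 26)*A(-74, 53) = sqrt(-13 + 26)*(8 - 1*53) = sqrt(13)*(8 - 53) = sqrt(13)*(-45) = -45*sqrt(13)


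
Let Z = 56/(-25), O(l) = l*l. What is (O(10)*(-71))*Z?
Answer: 15904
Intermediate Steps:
O(l) = l²
Z = -56/25 (Z = 56*(-1/25) = -56/25 ≈ -2.2400)
(O(10)*(-71))*Z = (10²*(-71))*(-56/25) = (100*(-71))*(-56/25) = -7100*(-56/25) = 15904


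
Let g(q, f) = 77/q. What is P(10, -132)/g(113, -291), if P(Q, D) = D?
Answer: -1356/7 ≈ -193.71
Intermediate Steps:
P(10, -132)/g(113, -291) = -132/(77/113) = -132/(77*(1/113)) = -132/77/113 = -132*113/77 = -1356/7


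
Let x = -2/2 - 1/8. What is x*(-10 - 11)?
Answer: 189/8 ≈ 23.625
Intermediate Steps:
x = -9/8 (x = -2*1/2 - 1*1/8 = -1 - 1/8 = -9/8 ≈ -1.1250)
x*(-10 - 11) = -9*(-10 - 11)/8 = -9/8*(-21) = 189/8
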